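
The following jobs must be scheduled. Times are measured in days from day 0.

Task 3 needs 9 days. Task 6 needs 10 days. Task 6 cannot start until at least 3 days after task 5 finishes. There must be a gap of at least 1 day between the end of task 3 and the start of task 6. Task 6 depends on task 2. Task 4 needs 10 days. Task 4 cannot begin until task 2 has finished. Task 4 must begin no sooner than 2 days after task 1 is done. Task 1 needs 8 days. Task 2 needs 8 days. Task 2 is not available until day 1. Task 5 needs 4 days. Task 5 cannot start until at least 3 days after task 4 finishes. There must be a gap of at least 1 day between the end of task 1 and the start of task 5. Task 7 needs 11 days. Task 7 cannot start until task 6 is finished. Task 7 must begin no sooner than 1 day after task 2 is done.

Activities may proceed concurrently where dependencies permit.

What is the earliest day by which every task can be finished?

51

Nothing blocks task 3, so it runs from day 0 to day 9.
After its own release at day 1, task 2 can start at day 1 and finishes at day 9.
Task 1 has no prerequisites, so it starts at day 0 and finishes at day 8.
Task 4 cannot start until task 2 (finishes day 9); task 1 (finishes day 8, plus 2-day gap → day 10). The controlling bound is day 10, so task 4 finishes at 10 + 10 = day 20.
Task 5 has to wait for task 4 (finishes day 20, plus 3-day gap → day 23); task 1 (finishes day 8, plus 1-day gap → day 9). The latest of these is day 23, so task 5 runs day 23 to 23 + 4 = day 27.
Task 6 has to wait for task 5 (finishes day 27, plus 3-day gap → day 30); task 3 (finishes day 9, plus 1-day gap → day 10); task 2 (finishes day 9). The latest of these is day 30, so task 6 runs day 30 to 30 + 10 = day 40.
For task 7: task 6 (finishes day 40); task 2 (finishes day 9, plus 1-day gap → day 10). Taking the maximum gives a start of day 40, and it finishes at 40 + 11 = day 51.
All tasks are finished once the last one completes. Finish times: Task 1 at 8, Task 2 at 9, Task 3 at 9, Task 4 at 20, Task 5 at 27, Task 6 at 40, Task 7 at 51. The latest is day 51.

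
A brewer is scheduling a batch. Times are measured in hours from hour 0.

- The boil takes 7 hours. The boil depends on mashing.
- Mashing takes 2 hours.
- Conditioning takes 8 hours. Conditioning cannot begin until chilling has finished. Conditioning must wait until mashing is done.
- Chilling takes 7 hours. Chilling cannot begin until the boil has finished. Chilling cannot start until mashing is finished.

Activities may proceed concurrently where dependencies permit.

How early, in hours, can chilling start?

Mashing can start immediately at hour 0; it finishes at hour 2.
The boil waits on mashing (finishes hour 2), so it starts at hour 2 and finishes at 2 + 7 = hour 9.
Chilling waits on the boil (finishes hour 9); mashing (finishes hour 2). The latest of these is hour 9, which is the earliest chilling can start.

9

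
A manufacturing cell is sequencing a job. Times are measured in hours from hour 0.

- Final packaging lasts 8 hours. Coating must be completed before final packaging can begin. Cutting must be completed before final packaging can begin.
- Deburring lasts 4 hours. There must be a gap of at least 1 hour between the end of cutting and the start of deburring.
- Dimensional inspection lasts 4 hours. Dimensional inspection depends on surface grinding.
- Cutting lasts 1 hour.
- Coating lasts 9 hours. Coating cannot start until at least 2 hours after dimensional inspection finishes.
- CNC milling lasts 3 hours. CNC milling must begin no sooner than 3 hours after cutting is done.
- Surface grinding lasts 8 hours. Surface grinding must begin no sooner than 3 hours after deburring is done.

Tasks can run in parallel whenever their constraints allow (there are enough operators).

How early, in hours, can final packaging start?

Nothing blocks cutting, so it runs from hour 0 to hour 1.
After cutting (finishes hour 1, plus 1-hour gap → hour 2), deburring can start at hour 2 and finishes at hour 6.
Surface grinding cannot begin until deburring (finishes hour 6, plus 3-hour gap → hour 9). It runs from hour 9 to 9 + 8 = hour 17.
Dimensional inspection cannot begin until surface grinding (finishes hour 17). It runs from hour 17 to 17 + 4 = hour 21.
After dimensional inspection (finishes hour 21, plus 2-hour gap → hour 23), coating can start at hour 23 and finishes at hour 32.
Final packaging waits on coating (finishes hour 32); cutting (finishes hour 1). The latest of these is hour 32, which is the earliest final packaging can start.

32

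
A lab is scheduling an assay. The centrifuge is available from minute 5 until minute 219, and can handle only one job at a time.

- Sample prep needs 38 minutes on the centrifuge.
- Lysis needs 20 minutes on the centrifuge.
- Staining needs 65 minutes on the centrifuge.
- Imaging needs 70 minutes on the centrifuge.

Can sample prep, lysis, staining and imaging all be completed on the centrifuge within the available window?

Yes

The centrifuge window is 219 − 5 = 214 minutes.
Running back to back, the jobs need 38 + 20 + 65 + 70 = 193 minutes on the centrifuge.
Since 193 ≤ 214, they fit within the window.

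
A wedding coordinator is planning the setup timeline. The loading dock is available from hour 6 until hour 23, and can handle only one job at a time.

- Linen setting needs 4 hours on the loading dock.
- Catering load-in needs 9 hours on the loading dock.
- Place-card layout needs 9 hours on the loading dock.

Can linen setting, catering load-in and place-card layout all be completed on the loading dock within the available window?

The loading dock window is 23 − 6 = 17 hours.
Running back to back, the jobs need 4 + 9 + 9 = 22 hours on the loading dock.
Since 22 > 17, they cannot all fit.

No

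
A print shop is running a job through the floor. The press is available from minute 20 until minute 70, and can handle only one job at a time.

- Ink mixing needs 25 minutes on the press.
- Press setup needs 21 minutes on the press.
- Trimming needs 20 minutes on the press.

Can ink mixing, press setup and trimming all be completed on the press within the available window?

No

The press window is 70 − 20 = 50 minutes.
Running back to back, the jobs need 25 + 21 + 20 = 66 minutes on the press.
Since 66 > 50, they cannot all fit.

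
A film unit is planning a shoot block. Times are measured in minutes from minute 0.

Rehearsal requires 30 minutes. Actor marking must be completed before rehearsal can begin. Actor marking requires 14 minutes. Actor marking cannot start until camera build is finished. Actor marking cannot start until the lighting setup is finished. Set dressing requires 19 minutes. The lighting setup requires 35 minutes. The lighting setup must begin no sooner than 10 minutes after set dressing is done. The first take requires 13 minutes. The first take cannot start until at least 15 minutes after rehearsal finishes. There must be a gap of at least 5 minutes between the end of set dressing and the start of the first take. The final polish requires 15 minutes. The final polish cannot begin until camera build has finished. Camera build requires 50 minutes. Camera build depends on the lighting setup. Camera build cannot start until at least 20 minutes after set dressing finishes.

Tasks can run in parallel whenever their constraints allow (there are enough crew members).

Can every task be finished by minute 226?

Set dressing has no prerequisites, so it starts at minute 0 and finishes at minute 19.
The lighting setup waits on set dressing (finishes minute 19, plus 10-minute gap → minute 29), so it starts at minute 29 and finishes at 29 + 35 = minute 64.
Camera build cannot start until the lighting setup (finishes minute 64); set dressing (finishes minute 19, plus 20-minute gap → minute 39). The controlling bound is minute 64, so camera build finishes at 64 + 50 = minute 114.
The final polish waits on camera build (finishes minute 114), so it starts at minute 114 and finishes at 114 + 15 = minute 129.
Actor marking has to wait for camera build (finishes minute 114); the lighting setup (finishes minute 64). The latest of these is minute 114, so actor marking runs minute 114 to 114 + 14 = minute 128.
After actor marking (finishes minute 128), rehearsal can start at minute 128 and finishes at minute 158.
The first take needs all of rehearsal (finishes minute 158, plus 15-minute gap → minute 173); set dressing (finishes minute 19, plus 5-minute gap → minute 24). That puts its earliest start at minute 173; it finishes at 173 + 13 = minute 186.
Every task is finished by minute 186, which is no later than the deadline of 226, so the schedule is feasible.

Yes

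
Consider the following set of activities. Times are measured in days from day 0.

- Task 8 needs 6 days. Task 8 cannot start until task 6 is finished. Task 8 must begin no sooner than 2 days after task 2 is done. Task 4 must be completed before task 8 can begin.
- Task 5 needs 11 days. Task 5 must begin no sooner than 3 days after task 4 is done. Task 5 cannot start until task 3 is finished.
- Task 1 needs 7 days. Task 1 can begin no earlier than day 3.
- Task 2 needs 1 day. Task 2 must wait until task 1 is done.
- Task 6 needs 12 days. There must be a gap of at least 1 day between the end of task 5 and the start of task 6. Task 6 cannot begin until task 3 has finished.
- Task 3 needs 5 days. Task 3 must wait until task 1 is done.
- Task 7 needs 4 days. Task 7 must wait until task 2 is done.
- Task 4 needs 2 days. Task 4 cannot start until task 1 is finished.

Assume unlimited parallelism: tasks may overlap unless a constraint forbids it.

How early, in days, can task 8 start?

After its own release at day 3, task 1 can start at day 3 and finishes at day 10.
Task 4 cannot begin until task 1 (finishes day 10). It runs from day 10 to 10 + 2 = day 12.
Task 3 cannot begin until task 1 (finishes day 10). It runs from day 10 to 10 + 5 = day 15.
Task 5 has to wait for task 4 (finishes day 12, plus 3-day gap → day 15); task 3 (finishes day 15). The latest of these is day 15, so task 5 runs day 15 to 15 + 11 = day 26.
Task 6 has to wait for task 5 (finishes day 26, plus 1-day gap → day 27); task 3 (finishes day 15). The latest of these is day 27, so task 6 runs day 27 to 27 + 12 = day 39.
After task 1 (finishes day 10), task 2 can start at day 10 and finishes at day 11.
Task 8 waits on task 6 (finishes day 39); task 2 (finishes day 11, plus 2-day gap → day 13); task 4 (finishes day 12). The latest of these is day 39, which is the earliest task 8 can start.

39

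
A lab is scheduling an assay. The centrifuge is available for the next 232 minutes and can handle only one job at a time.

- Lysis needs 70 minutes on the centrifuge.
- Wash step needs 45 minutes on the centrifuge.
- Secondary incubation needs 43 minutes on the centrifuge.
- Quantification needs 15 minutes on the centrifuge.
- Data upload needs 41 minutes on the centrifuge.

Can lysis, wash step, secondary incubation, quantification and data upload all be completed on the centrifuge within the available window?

Yes

Running back to back, the jobs need 70 + 45 + 43 + 15 + 41 = 214 minutes on the centrifuge.
Since 214 ≤ 232, they fit within the window.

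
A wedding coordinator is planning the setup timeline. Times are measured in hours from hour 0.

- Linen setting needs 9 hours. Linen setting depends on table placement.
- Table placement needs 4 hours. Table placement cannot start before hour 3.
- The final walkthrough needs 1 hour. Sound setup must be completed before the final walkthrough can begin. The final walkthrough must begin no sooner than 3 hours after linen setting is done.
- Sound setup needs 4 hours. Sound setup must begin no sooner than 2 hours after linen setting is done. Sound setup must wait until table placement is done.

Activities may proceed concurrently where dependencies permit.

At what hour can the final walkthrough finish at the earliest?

23

Table placement waits on its own release at hour 3, so it starts at hour 3 and finishes at 3 + 4 = hour 7.
After table placement (finishes hour 7), linen setting can start at hour 7 and finishes at hour 16.
For sound setup: linen setting (finishes hour 16, plus 2-hour gap → hour 18); table placement (finishes hour 7). Taking the maximum gives a start of hour 18, and it finishes at 18 + 4 = hour 22.
The final walkthrough has to wait for sound setup (finishes hour 22); linen setting (finishes hour 16, plus 3-hour gap → hour 19). The latest of these is hour 22, so the final walkthrough runs hour 22 to 22 + 1 = hour 23.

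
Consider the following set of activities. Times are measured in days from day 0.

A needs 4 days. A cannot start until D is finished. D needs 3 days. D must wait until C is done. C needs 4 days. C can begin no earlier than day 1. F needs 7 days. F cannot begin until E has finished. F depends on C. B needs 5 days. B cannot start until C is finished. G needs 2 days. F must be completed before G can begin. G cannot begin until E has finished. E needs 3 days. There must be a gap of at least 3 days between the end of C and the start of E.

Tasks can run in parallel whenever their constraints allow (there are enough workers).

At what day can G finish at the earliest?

20

C waits on its own release at day 1, so it starts at day 1 and finishes at 1 + 4 = day 5.
E cannot begin until C (finishes day 5, plus 3-day gap → day 8). It runs from day 8 to 8 + 3 = day 11.
F has to wait for E (finishes day 11); C (finishes day 5). The latest of these is day 11, so F runs day 11 to 11 + 7 = day 18.
G needs all of F (finishes day 18); E (finishes day 11). That puts its earliest start at day 18; it finishes at 18 + 2 = day 20.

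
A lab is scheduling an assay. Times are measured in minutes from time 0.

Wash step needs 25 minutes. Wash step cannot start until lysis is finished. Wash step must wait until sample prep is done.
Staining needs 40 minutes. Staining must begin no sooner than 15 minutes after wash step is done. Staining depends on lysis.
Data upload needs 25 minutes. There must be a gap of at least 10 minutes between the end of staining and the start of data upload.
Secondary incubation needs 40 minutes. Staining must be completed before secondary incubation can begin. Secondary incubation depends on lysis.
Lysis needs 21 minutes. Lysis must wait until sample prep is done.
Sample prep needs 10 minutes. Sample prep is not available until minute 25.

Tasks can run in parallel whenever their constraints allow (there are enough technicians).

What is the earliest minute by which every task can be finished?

176

Sample prep waits on its own release at minute 25, so it starts at minute 25 and finishes at 25 + 10 = minute 35.
Lysis cannot begin until sample prep (finishes minute 35). It runs from minute 35 to 35 + 21 = minute 56.
Wash step needs all of lysis (finishes minute 56); sample prep (finishes minute 35). That puts its earliest start at minute 56; it finishes at 56 + 25 = minute 81.
Staining cannot start until wash step (finishes minute 81, plus 15-minute gap → minute 96); lysis (finishes minute 56). The controlling bound is minute 96, so staining finishes at 96 + 40 = minute 136.
Data upload waits on staining (finishes minute 136, plus 10-minute gap → minute 146), so it starts at minute 146 and finishes at 146 + 25 = minute 171.
Secondary incubation cannot start until staining (finishes minute 136); lysis (finishes minute 56). The controlling bound is minute 136, so secondary incubation finishes at 136 + 40 = minute 176.
All tasks are finished once the last one completes. Finish times: Sample prep at 35, Lysis at 56, Wash step at 81, Staining at 136, Secondary incubation at 176, Data upload at 171. The latest is minute 176.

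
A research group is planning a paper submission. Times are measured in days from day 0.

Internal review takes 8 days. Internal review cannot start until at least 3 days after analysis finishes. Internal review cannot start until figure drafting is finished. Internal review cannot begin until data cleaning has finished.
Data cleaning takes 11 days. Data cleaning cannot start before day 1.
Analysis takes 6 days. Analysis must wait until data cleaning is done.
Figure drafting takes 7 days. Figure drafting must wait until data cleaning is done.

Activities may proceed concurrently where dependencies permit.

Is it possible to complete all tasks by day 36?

Data cleaning waits on its own release at day 1, so it starts at day 1 and finishes at 1 + 11 = day 12.
Figure drafting cannot begin until data cleaning (finishes day 12). It runs from day 12 to 12 + 7 = day 19.
After data cleaning (finishes day 12), analysis can start at day 12 and finishes at day 18.
Internal review has to wait for analysis (finishes day 18, plus 3-day gap → day 21); figure drafting (finishes day 19); data cleaning (finishes day 12). The latest of these is day 21, so internal review runs day 21 to 21 + 8 = day 29.
Every task is finished by day 29, which is no later than the deadline of 36, so the schedule is feasible.

Yes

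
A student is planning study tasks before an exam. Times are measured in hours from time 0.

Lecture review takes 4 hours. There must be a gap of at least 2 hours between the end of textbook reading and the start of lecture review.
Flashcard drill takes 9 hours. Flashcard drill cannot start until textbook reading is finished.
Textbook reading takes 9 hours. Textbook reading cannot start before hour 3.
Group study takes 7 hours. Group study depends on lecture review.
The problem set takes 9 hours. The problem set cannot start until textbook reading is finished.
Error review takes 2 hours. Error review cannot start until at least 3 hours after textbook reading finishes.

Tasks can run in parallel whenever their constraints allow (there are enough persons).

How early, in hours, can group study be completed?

25

After its own release at hour 3, textbook reading can start at hour 3 and finishes at hour 12.
Lecture review waits on textbook reading (finishes hour 12, plus 2-hour gap → hour 14), so it starts at hour 14 and finishes at 14 + 4 = hour 18.
Group study waits on lecture review (finishes hour 18), so it starts at hour 18 and finishes at 18 + 7 = hour 25.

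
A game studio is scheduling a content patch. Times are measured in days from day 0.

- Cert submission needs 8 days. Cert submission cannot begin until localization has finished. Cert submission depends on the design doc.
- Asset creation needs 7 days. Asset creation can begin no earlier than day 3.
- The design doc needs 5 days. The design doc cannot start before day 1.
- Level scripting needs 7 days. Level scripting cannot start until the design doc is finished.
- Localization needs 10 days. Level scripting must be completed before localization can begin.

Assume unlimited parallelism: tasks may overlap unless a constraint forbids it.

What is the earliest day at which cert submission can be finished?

The design doc cannot begin until its own release at day 1. It runs from day 1 to 1 + 5 = day 6.
Level scripting waits on the design doc (finishes day 6), so it starts at day 6 and finishes at 6 + 7 = day 13.
Localization cannot begin until level scripting (finishes day 13). It runs from day 13 to 13 + 10 = day 23.
For cert submission: localization (finishes day 23); the design doc (finishes day 6). Taking the maximum gives a start of day 23, and it finishes at 23 + 8 = day 31.

31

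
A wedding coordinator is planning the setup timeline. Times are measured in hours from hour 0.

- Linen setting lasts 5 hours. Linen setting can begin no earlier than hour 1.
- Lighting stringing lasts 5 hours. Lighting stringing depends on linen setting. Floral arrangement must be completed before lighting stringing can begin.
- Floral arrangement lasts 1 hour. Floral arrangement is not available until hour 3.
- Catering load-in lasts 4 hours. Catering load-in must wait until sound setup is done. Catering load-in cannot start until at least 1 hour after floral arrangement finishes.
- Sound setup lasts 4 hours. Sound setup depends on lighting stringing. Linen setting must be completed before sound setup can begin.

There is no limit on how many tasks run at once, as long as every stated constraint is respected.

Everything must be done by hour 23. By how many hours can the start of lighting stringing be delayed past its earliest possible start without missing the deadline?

Floral arrangement cannot begin until its own release at hour 3. It runs from hour 3 to 3 + 1 = hour 4.
Linen setting cannot begin until its own release at hour 1. It runs from hour 1 to 1 + 5 = hour 6.
Lighting stringing has to wait for linen setting (finishes hour 6); floral arrangement (finishes hour 4). The latest of these is hour 6, so lighting stringing runs hour 6 to 6 + 5 = hour 11.

Working backward from the deadline:
Catering load-in must finish by hour 23; it takes 4 hours, so it must start by 23 − 4 = hour 19.
Sound setup has to be done before catering load-in (must start by hour 19). That means finishing by hour 19, i.e. starting by 19 − 4 = hour 15.
Lighting stringing must finish before sound setup (must start by hour 15). With a 5-hour duration, lighting stringing must start by 15 − 5 = hour 10.
So lighting stringing can start as early as hour 6 and as late as hour 10, giving 10 − 6 = 4 hours of slack.

4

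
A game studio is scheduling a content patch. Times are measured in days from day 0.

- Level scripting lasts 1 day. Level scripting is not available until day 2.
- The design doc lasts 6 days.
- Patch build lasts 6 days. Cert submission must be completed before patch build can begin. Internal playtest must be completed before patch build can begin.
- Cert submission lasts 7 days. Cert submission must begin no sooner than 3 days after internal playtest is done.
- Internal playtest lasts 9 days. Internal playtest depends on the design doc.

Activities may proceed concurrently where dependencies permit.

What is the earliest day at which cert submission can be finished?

Nothing blocks the design doc, so it runs from day 0 to day 6.
Internal playtest waits on the design doc (finishes day 6), so it starts at day 6 and finishes at 6 + 9 = day 15.
Cert submission cannot begin until internal playtest (finishes day 15, plus 3-day gap → day 18). It runs from day 18 to 18 + 7 = day 25.

25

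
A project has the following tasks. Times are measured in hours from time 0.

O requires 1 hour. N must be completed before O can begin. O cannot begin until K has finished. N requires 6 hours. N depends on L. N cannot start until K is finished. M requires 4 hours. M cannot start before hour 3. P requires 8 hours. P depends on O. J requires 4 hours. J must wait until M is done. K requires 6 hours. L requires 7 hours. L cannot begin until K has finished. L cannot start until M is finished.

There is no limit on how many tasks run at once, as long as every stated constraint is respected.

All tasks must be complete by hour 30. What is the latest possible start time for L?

To finish by hour 30, P (duration 8) must start no later than hour 22.
Since P (must start by hour 22) depends on it, O must finish by hour 22. Backing off its 1-hour duration gives a latest start of hour 21.
N has to be done before O (must start by hour 21). That means finishing by hour 21, i.e. starting by 21 − 6 = hour 15.
L feeds into N (must start by hour 15); so L must finish by hour 15 and therefore start by hour 8.

8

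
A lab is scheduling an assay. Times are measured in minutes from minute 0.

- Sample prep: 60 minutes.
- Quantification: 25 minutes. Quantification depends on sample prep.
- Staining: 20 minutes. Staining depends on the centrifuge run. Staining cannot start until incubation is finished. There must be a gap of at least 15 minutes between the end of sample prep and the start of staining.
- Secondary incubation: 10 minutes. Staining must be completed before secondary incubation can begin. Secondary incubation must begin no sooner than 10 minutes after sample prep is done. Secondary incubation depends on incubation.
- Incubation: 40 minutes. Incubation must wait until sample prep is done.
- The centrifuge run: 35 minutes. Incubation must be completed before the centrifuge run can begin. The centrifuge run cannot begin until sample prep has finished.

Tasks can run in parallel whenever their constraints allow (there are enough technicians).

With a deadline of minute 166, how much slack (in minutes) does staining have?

Sample prep has no prerequisites, so it starts at minute 0 and finishes at minute 60.
Incubation cannot begin until sample prep (finishes minute 60). It runs from minute 60 to 60 + 40 = minute 100.
For the centrifuge run: incubation (finishes minute 100); sample prep (finishes minute 60). Taking the maximum gives a start of minute 100, and it finishes at 100 + 35 = minute 135.
For staining: the centrifuge run (finishes minute 135); incubation (finishes minute 100); sample prep (finishes minute 60, plus 15-minute gap → minute 75). Taking the maximum gives a start of minute 135, and it finishes at 135 + 20 = minute 155.

Working backward from the deadline:
Nothing follows secondary incubation; the deadline of minute 166 is its only limit. It must start by 166 − 10 = minute 156.
Staining has to be done before secondary incubation (must start by minute 156). That means finishing by minute 156, i.e. starting by 156 − 20 = minute 136.
So staining can start as early as minute 135 and as late as minute 136, giving 136 − 135 = 1 minute of slack.

1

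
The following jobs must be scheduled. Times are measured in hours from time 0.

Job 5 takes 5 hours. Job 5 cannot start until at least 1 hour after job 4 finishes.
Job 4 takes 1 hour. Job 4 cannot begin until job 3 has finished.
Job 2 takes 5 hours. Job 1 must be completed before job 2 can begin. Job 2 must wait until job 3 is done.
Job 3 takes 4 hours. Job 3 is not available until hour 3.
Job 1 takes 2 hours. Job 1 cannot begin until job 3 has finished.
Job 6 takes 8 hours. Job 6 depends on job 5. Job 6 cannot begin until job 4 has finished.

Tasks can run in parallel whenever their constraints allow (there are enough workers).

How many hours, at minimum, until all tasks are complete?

Job 3 waits on its own release at hour 3, so it starts at hour 3 and finishes at 3 + 4 = hour 7.
Job 4 waits on job 3 (finishes hour 7), so it starts at hour 7 and finishes at 7 + 1 = hour 8.
After job 4 (finishes hour 8, plus 1-hour gap → hour 9), job 5 can start at hour 9 and finishes at hour 14.
Job 6 needs all of job 5 (finishes hour 14); job 4 (finishes hour 8). That puts its earliest start at hour 14; it finishes at 14 + 8 = hour 22.
Job 1 cannot begin until job 3 (finishes hour 7). It runs from hour 7 to 7 + 2 = hour 9.
For job 2: job 1 (finishes hour 9); job 3 (finishes hour 7). Taking the maximum gives a start of hour 9, and it finishes at 9 + 5 = hour 14.
All tasks are finished once the last one completes. Finish times: Job 1 at 9, Job 2 at 14, Job 3 at 7, Job 4 at 8, Job 5 at 14, Job 6 at 22. The latest is hour 22.

22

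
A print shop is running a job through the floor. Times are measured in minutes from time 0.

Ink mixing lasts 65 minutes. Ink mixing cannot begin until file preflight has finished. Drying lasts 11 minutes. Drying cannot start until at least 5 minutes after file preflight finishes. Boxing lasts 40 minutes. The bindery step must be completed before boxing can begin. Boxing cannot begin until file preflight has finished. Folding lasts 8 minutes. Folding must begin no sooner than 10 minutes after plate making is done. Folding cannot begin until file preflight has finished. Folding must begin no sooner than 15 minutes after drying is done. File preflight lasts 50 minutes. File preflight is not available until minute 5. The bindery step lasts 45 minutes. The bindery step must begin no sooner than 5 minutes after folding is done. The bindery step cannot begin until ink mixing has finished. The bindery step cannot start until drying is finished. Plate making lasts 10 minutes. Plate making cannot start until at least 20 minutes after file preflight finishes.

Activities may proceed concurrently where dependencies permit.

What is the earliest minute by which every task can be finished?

After its own release at minute 5, file preflight can start at minute 5 and finishes at minute 55.
Drying cannot begin until file preflight (finishes minute 55, plus 5-minute gap → minute 60). It runs from minute 60 to 60 + 11 = minute 71.
Ink mixing cannot begin until file preflight (finishes minute 55). It runs from minute 55 to 55 + 65 = minute 120.
Plate making cannot begin until file preflight (finishes minute 55, plus 20-minute gap → minute 75). It runs from minute 75 to 75 + 10 = minute 85.
Folding has to wait for plate making (finishes minute 85, plus 10-minute gap → minute 95); file preflight (finishes minute 55); drying (finishes minute 71, plus 15-minute gap → minute 86). The latest of these is minute 95, so folding runs minute 95 to 95 + 8 = minute 103.
The bindery step has to wait for folding (finishes minute 103, plus 5-minute gap → minute 108); ink mixing (finishes minute 120); drying (finishes minute 71). The latest of these is minute 120, so the bindery step runs minute 120 to 120 + 45 = minute 165.
For boxing: the bindery step (finishes minute 165); file preflight (finishes minute 55). Taking the maximum gives a start of minute 165, and it finishes at 165 + 40 = minute 205.
All tasks are finished once the last one completes. Finish times: File preflight at 55, Plate making at 85, Ink mixing at 120, Drying at 71, Folding at 103, The bindery step at 165, Boxing at 205. The latest is minute 205.

205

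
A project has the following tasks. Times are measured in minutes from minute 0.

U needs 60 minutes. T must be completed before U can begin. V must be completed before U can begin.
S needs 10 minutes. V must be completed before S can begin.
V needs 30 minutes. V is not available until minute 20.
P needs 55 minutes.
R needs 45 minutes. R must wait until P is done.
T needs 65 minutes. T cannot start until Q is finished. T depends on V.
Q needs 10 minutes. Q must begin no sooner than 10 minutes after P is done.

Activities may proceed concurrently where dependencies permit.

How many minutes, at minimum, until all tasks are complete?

After its own release at minute 20, V can start at minute 20 and finishes at minute 50.
S waits on V (finishes minute 50), so it starts at minute 50 and finishes at 50 + 10 = minute 60.
P has no prerequisites, so it starts at minute 0 and finishes at minute 55.
R cannot begin until P (finishes minute 55). It runs from minute 55 to 55 + 45 = minute 100.
After P (finishes minute 55, plus 10-minute gap → minute 65), Q can start at minute 65 and finishes at minute 75.
T cannot start until Q (finishes minute 75); V (finishes minute 50). The controlling bound is minute 75, so T finishes at 75 + 65 = minute 140.
U cannot start until T (finishes minute 140); V (finishes minute 50). The controlling bound is minute 140, so U finishes at 140 + 60 = minute 200.
All tasks are finished once the last one completes. Finish times: P at 55, Q at 75, R at 100, S at 60, T at 140, U at 200, V at 50. The latest is minute 200.

200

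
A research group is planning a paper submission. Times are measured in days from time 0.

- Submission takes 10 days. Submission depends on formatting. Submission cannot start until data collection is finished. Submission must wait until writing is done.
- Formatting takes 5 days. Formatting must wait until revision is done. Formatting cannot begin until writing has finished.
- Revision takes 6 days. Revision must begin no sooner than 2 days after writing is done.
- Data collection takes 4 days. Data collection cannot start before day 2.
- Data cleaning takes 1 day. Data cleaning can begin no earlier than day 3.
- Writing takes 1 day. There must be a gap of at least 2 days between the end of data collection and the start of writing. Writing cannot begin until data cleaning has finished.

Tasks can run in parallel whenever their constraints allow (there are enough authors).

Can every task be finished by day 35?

Data cleaning cannot begin until its own release at day 3. It runs from day 3 to 3 + 1 = day 4.
Data collection waits on its own release at day 2, so it starts at day 2 and finishes at 2 + 4 = day 6.
Writing has to wait for data collection (finishes day 6, plus 2-day gap → day 8); data cleaning (finishes day 4). The latest of these is day 8, so writing runs day 8 to 8 + 1 = day 9.
Revision cannot begin until writing (finishes day 9, plus 2-day gap → day 11). It runs from day 11 to 11 + 6 = day 17.
Formatting cannot start until revision (finishes day 17); writing (finishes day 9). The controlling bound is day 17, so formatting finishes at 17 + 5 = day 22.
Submission has to wait for formatting (finishes day 22); data collection (finishes day 6); writing (finishes day 9). The latest of these is day 22, so submission runs day 22 to 22 + 10 = day 32.
Every task is finished by day 32, which is no later than the deadline of 35, so the schedule is feasible.

Yes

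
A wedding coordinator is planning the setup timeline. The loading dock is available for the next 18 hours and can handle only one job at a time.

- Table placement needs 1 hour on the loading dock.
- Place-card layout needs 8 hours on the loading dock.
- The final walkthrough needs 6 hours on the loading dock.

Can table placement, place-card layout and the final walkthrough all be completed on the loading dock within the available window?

Running back to back, the jobs need 1 + 8 + 6 = 15 hours on the loading dock.
Since 15 ≤ 18, they fit within the window.

Yes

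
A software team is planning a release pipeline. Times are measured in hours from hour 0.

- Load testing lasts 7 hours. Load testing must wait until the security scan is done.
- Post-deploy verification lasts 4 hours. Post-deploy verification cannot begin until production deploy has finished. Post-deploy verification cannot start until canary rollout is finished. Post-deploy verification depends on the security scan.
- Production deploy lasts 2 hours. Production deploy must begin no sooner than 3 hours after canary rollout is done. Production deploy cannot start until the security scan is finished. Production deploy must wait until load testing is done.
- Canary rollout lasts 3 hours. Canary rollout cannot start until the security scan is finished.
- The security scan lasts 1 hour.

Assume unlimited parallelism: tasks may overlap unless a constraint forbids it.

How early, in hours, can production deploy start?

Nothing blocks the security scan, so it runs from hour 0 to hour 1.
Load testing cannot begin until the security scan (finishes hour 1). It runs from hour 1 to 1 + 7 = hour 8.
After the security scan (finishes hour 1), canary rollout can start at hour 1 and finishes at hour 4.
Production deploy waits on canary rollout (finishes hour 4, plus 3-hour gap → hour 7); the security scan (finishes hour 1); load testing (finishes hour 8). The latest of these is hour 8, which is the earliest production deploy can start.

8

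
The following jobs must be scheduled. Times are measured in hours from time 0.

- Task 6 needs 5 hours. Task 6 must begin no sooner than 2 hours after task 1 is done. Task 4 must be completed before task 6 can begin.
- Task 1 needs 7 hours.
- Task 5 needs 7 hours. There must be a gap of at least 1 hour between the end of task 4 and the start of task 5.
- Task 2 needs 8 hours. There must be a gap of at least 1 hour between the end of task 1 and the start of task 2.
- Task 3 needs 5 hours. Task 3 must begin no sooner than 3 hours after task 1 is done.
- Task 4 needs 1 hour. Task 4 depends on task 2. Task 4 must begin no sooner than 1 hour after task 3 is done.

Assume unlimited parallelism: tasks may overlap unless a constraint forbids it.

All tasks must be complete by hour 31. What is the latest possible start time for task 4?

22

Nothing follows task 5; the deadline of hour 31 is its only limit. It must start by 31 − 7 = hour 24.
Task 6 must finish by hour 31; it takes 5 hours, so it must start by 31 − 5 = hour 26.
Task 4 has several dependents: task 5 (must start by hour 24, minus 1-hour gap → hour 23); task 6 (must start by hour 26). The earliest of those limits is hour 23, so task 4 must start by 23 − 1 = hour 22.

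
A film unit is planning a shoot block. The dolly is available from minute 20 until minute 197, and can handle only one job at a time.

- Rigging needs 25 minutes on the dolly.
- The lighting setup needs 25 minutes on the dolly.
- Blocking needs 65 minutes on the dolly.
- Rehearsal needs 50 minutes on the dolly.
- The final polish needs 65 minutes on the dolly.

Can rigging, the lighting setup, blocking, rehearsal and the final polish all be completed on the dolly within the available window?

The dolly window is 197 − 20 = 177 minutes.
Running back to back, the jobs need 25 + 25 + 65 + 50 + 65 = 230 minutes on the dolly.
Since 230 > 177, they cannot all fit.

No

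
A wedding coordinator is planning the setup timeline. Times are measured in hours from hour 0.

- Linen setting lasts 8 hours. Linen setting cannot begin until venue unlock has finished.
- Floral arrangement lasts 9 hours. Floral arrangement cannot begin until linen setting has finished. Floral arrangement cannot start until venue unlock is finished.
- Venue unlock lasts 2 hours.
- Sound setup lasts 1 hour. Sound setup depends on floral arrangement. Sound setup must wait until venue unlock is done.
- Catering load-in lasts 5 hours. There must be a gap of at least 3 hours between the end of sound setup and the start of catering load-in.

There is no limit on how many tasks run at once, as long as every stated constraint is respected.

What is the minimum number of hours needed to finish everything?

Nothing blocks venue unlock, so it runs from hour 0 to hour 2.
Linen setting waits on venue unlock (finishes hour 2), so it starts at hour 2 and finishes at 2 + 8 = hour 10.
Floral arrangement has to wait for linen setting (finishes hour 10); venue unlock (finishes hour 2). The latest of these is hour 10, so floral arrangement runs hour 10 to 10 + 9 = hour 19.
Sound setup cannot start until floral arrangement (finishes hour 19); venue unlock (finishes hour 2). The controlling bound is hour 19, so sound setup finishes at 19 + 1 = hour 20.
Catering load-in cannot begin until sound setup (finishes hour 20, plus 3-hour gap → hour 23). It runs from hour 23 to 23 + 5 = hour 28.
All tasks are finished once the last one completes. Finish times: Venue unlock at 2, Linen setting at 10, Floral arrangement at 19, Sound setup at 20, Catering load-in at 28. The latest is hour 28.

28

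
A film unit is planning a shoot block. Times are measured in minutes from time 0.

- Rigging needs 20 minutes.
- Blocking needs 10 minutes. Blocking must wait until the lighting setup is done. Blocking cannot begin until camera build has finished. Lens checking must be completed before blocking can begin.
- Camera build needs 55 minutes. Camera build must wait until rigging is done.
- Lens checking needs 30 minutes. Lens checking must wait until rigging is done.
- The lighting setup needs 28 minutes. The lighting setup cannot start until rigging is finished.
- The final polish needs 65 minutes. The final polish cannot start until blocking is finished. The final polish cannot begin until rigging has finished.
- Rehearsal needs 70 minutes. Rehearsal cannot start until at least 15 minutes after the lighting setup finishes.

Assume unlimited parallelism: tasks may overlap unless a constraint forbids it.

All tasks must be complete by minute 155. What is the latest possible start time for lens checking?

50

The final polish has no dependents, so it just needs to finish by minute 155. Starting by 155 − 65 = minute 90 achieves that.
Blocking has to be done before the final polish (must start by minute 90). That means finishing by minute 90, i.e. starting by 90 − 10 = minute 80.
Lens checking feeds into blocking (must start by minute 80); so lens checking must finish by minute 80 and therefore start by minute 50.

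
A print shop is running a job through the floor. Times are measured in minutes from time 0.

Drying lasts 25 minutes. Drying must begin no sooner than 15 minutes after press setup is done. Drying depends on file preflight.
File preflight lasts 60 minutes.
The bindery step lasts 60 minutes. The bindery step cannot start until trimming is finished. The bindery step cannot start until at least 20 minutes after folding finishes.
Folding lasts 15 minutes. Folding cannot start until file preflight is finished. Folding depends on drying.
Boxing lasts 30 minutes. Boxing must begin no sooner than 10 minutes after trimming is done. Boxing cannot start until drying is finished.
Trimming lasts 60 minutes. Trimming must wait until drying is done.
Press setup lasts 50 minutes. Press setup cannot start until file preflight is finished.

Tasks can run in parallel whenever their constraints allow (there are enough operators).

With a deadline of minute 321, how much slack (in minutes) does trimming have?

Nothing blocks file preflight, so it runs from minute 0 to minute 60.
After file preflight (finishes minute 60), press setup can start at minute 60 and finishes at minute 110.
Drying has to wait for press setup (finishes minute 110, plus 15-minute gap → minute 125); file preflight (finishes minute 60). The latest of these is minute 125, so drying runs minute 125 to 125 + 25 = minute 150.
After drying (finishes minute 150), trimming can start at minute 150 and finishes at minute 210.

Working backward from the deadline:
To finish by minute 321, the bindery step (duration 60) must start no later than minute 261.
Boxing has no dependents, so it just needs to finish by minute 321. Starting by 321 − 30 = minute 291 achieves that.
For trimming: the bindery step (must start by minute 261); boxing (must start by minute 291, minus 10-minute gap → minute 281). The most restrictive is minute 261; with a 60-minute duration, trimming must start by minute 201.
So trimming can start as early as minute 150 and as late as minute 201, giving 201 − 150 = 51 minutes of slack.

51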